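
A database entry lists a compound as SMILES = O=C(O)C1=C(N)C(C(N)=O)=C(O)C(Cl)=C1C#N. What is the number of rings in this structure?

In SMILES, each pair of matching ring-closure digits denotes one ring-closing bond; the number of such bonds equals the number of independent rings.
Ring-closure bonds here: 1.

1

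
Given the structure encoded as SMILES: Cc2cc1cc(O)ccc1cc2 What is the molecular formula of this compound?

Walk through each heavy atom and fill implicit hydrogens from standard valence (C 4, N 3, O 2, S 2, halogen 1); for lowercase aromatic atoms, an aromatic c carries 1 H when it has two neighbours and 0 H with three, and aromatic n carries 0 H:
  atom 1: C, bond orders sum to 1 (valence 4) → 3 H
  atom 2: aromatic c, 3 neighbours → 0 H
  atom 3: aromatic c, 2 neighbours → 1 H
  atom 4: aromatic c, 3 neighbours → 0 H
  atom 5: aromatic c, 2 neighbours → 1 H
  atom 6: aromatic c, 3 neighbours → 0 H
  atom 7: O, bond orders sum to 1 (valence 2) → 1 H
  atom 8: aromatic c, 2 neighbours → 1 H
  atom 9: aromatic c, 2 neighbours → 1 H
  atom 10: aromatic c, 3 neighbours → 0 H
  atom 11: aromatic c, 2 neighbours → 1 H
  atom 12: aromatic c, 2 neighbours → 1 H
Totals → C:11, H:10, O:1.
In Hill order: C11H10O.

C11H10O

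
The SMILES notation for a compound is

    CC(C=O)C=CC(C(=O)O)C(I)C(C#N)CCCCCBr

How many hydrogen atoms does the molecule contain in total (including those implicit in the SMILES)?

21

Walk through each heavy atom and fill implicit hydrogens from standard valence (C 4, N 3, O 2, S 2, halogen 1):
  atom 1: C, bond orders sum to 1 (valence 4) → 3 H
  atom 2: C, bond orders sum to 3 (valence 4) → 1 H
  atom 3: C, bond orders sum to 3 (valence 4) → 1 H
  atom 4: O, bond orders sum to 2 (valence 2) → 0 H
  atom 5: C, bond orders sum to 3 (valence 4) → 1 H
  atom 6: C, bond orders sum to 3 (valence 4) → 1 H
  atom 7: C, bond orders sum to 3 (valence 4) → 1 H
  atom 8: C, bond orders sum to 4 (valence 4) → 0 H
  atom 9: O, bond orders sum to 2 (valence 2) → 0 H
  atom 10: O, bond orders sum to 1 (valence 2) → 1 H
  atom 11: C, bond orders sum to 3 (valence 4) → 1 H
  atom 12: I (halogen, monovalent) → 0 H
  atom 13: C, bond orders sum to 3 (valence 4) → 1 H
  atom 14: C, bond orders sum to 4 (valence 4) → 0 H
  atom 15: N, bond orders sum to 3 (valence 3) → 0 H
  atom 16: C, bond orders sum to 2 (valence 4) → 2 H
  atom 17: C, bond orders sum to 2 (valence 4) → 2 H
  atom 18: C, bond orders sum to 2 (valence 4) → 2 H
  atom 19: C, bond orders sum to 2 (valence 4) → 2 H
  atom 20: C, bond orders sum to 2 (valence 4) → 2 H
  atom 21: Br (halogen, monovalent) → 0 H
Total hydrogens: 21.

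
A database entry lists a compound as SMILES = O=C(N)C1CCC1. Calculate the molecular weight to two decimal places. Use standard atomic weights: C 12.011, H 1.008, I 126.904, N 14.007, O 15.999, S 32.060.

First, the molecular formula is C5H9NO (counting implicit H from valence).
  C: 5 × 12.011 = 60.055
  H: 9 × 1.008 = 9.072
  N: 1 × 14.007 = 14.007
  O: 1 × 15.999 = 15.999
Sum: 5×12.011 + 9×1.008 + 1×14.007 + 1×15.999 = 99.133 → 99.13 g/mol.

99.13 g/mol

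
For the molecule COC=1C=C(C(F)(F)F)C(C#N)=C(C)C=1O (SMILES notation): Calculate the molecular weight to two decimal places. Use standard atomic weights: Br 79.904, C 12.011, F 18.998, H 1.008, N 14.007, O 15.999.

First, the molecular formula is C10H8F3NO2 (counting implicit H from valence).
  C: 10 × 12.011 = 120.110
  F: 3 × 18.998 = 56.994
  H: 8 × 1.008 = 8.064
  N: 1 × 14.007 = 14.007
  O: 2 × 15.999 = 31.998
Sum: 10×12.011 + 3×18.998 + 8×1.008 + 1×14.007 + 2×15.999 = 231.173 → 231.17 g/mol.

231.17 g/mol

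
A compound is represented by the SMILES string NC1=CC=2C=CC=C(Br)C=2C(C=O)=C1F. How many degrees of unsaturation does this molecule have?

Molecular formula: C11H7BrFNO.
DoU = (2C + 2 + N − H − X) / 2, where X is the halogen count and O/S are ignored.
    = (2·11 + 2 + 1 − 7 − 2) / 2 = 16 / 2 = 8.

8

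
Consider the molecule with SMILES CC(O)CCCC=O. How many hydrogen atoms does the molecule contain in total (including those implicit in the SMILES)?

Walk through each heavy atom and fill implicit hydrogens from standard valence (C 4, N 3, O 2, S 2, halogen 1):
  atom 1: C, bond orders sum to 1 (valence 4) → 3 H
  atom 2: C, bond orders sum to 3 (valence 4) → 1 H
  atom 3: O, bond orders sum to 1 (valence 2) → 1 H
  atom 4: C, bond orders sum to 2 (valence 4) → 2 H
  atom 5: C, bond orders sum to 2 (valence 4) → 2 H
  atom 6: C, bond orders sum to 2 (valence 4) → 2 H
  atom 7: C, bond orders sum to 3 (valence 4) → 1 H
  atom 8: O, bond orders sum to 2 (valence 2) → 0 H
Total hydrogens: 12.

12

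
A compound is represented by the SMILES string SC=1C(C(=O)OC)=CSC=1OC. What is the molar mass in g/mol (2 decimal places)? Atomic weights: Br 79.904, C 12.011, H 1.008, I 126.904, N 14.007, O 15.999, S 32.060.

First, the molecular formula is C7H8O3S2 (counting implicit H from valence).
  C: 7 × 12.011 = 84.077
  H: 8 × 1.008 = 8.064
  O: 3 × 15.999 = 47.997
  S: 2 × 32.060 = 64.120
Sum: 7×12.011 + 8×1.008 + 3×15.999 + 2×32.060 = 204.258 → 204.26 g/mol.

204.26 g/mol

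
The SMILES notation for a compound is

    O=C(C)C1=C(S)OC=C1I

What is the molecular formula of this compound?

Walk through each heavy atom and fill implicit hydrogens from standard valence (C 4, N 3, O 2, S 2, halogen 1):
  atom 1: O, bond orders sum to 2 (valence 2) → 0 H
  atom 2: C, bond orders sum to 4 (valence 4) → 0 H
  atom 3: C, bond orders sum to 1 (valence 4) → 3 H
  atom 4: C, bond orders sum to 4 (valence 4) → 0 H
  atom 5: C, bond orders sum to 4 (valence 4) → 0 H
  atom 6: S, bond orders sum to 1 (valence 2) → 1 H
  atom 7: O, bond orders sum to 2 (valence 2) → 0 H
  atom 8: C, bond orders sum to 3 (valence 4) → 1 H
  atom 9: C, bond orders sum to 4 (valence 4) → 0 H
  atom 10: I (halogen, monovalent) → 0 H
Totals → C:6, H:5, I:1, O:2, S:1.
In Hill order: C6H5IO2S.

C6H5IO2S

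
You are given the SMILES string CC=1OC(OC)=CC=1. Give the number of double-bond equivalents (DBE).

3

Molecular formula: C6H8O2.
DoU = (2C + 2 + N − H − X) / 2, where X is the halogen count and O/S are ignored.
    = (2·6 + 2 + 0 − 8 − 0) / 2 = 6 / 2 = 3.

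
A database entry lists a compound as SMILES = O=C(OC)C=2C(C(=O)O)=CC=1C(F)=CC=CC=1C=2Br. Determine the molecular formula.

Walk through each heavy atom and fill implicit hydrogens from standard valence (C 4, N 3, O 2, S 2, halogen 1):
  atom 1: O, bond orders sum to 2 (valence 2) → 0 H
  atom 2: C, bond orders sum to 4 (valence 4) → 0 H
  atom 3: O, bond orders sum to 2 (valence 2) → 0 H
  atom 4: C, bond orders sum to 1 (valence 4) → 3 H
  atom 5: C, bond orders sum to 4 (valence 4) → 0 H
  atom 6: C, bond orders sum to 4 (valence 4) → 0 H
  atom 7: C, bond orders sum to 4 (valence 4) → 0 H
  atom 8: O, bond orders sum to 2 (valence 2) → 0 H
  atom 9: O, bond orders sum to 1 (valence 2) → 1 H
  atom 10: C, bond orders sum to 3 (valence 4) → 1 H
  atom 11: C, bond orders sum to 4 (valence 4) → 0 H
  atom 12: C, bond orders sum to 4 (valence 4) → 0 H
  atom 13: F (halogen, monovalent) → 0 H
  atom 14: C, bond orders sum to 3 (valence 4) → 1 H
  atom 15: C, bond orders sum to 3 (valence 4) → 1 H
  atom 16: C, bond orders sum to 3 (valence 4) → 1 H
  atom 17: C, bond orders sum to 4 (valence 4) → 0 H
  atom 18: C, bond orders sum to 4 (valence 4) → 0 H
  atom 19: Br (halogen, monovalent) → 0 H
Totals → C:13, H:8, Br:1, F:1, O:4.

C13H8BrFO4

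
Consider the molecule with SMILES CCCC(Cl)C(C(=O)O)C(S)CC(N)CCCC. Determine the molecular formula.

C13H26ClNO2S

Walk through each heavy atom and fill implicit hydrogens from standard valence (C 4, N 3, O 2, S 2, halogen 1):
  atom 1: C, bond orders sum to 1 (valence 4) → 3 H
  atom 2: C, bond orders sum to 2 (valence 4) → 2 H
  atom 3: C, bond orders sum to 2 (valence 4) → 2 H
  atom 4: C, bond orders sum to 3 (valence 4) → 1 H
  atom 5: Cl (halogen, monovalent) → 0 H
  atom 6: C, bond orders sum to 3 (valence 4) → 1 H
  atom 7: C, bond orders sum to 4 (valence 4) → 0 H
  atom 8: O, bond orders sum to 2 (valence 2) → 0 H
  atom 9: O, bond orders sum to 1 (valence 2) → 1 H
  atom 10: C, bond orders sum to 3 (valence 4) → 1 H
  atom 11: S, bond orders sum to 1 (valence 2) → 1 H
  atom 12: C, bond orders sum to 2 (valence 4) → 2 H
  atom 13: C, bond orders sum to 3 (valence 4) → 1 H
  atom 14: N, bond orders sum to 1 (valence 3) → 2 H
  atom 15: C, bond orders sum to 2 (valence 4) → 2 H
  atom 16: C, bond orders sum to 2 (valence 4) → 2 H
  atom 17: C, bond orders sum to 2 (valence 4) → 2 H
  atom 18: C, bond orders sum to 1 (valence 4) → 3 H
Totals → C:13, H:26, Cl:1, N:1, O:2, S:1.
In Hill order: C13H26ClNO2S.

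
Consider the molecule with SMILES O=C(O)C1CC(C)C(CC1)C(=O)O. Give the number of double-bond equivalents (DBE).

Degree of unsaturation = (number of rings) + (number of π bonds).
Ring closures in the SMILES: 1.
π bonds: 2 double bonds (each 1 DoU) → 2 DoU from unsaturation.
Total DoU = 1 + 2 = 3.

3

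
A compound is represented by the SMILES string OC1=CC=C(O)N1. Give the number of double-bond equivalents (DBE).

Degree of unsaturation = (number of rings) + (number of π bonds).
Ring closures in the SMILES: 1.
π bonds: 2 double bonds (each 1 DoU) → 2 DoU from unsaturation.
Total DoU = 1 + 2 = 3.

3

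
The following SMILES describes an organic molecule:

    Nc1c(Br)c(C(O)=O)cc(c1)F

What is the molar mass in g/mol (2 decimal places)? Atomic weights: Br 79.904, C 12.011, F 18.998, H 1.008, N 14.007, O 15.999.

234.02 g/mol

First, the molecular formula is C7H5BrFNO2 (counting implicit H from valence).
  Br: 1 × 79.904 = 79.904
  C: 7 × 12.011 = 84.077
  F: 1 × 18.998 = 18.998
  H: 5 × 1.008 = 5.040
  N: 1 × 14.007 = 14.007
  O: 2 × 15.999 = 31.998
Sum: 1×79.904 + 7×12.011 + 1×18.998 + 5×1.008 + 1×14.007 + 2×15.999 = 234.024 → 234.02 g/mol.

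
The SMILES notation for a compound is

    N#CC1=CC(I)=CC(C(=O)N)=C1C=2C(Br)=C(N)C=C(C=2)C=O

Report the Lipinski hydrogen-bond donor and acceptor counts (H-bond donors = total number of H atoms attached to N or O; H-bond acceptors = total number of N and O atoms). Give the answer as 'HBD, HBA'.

4, 5

Donors: find every N or O and count the H atoms it carries.
  atom 1 (N): bond orders sum to 3 → 0 H
  atom 10 (O): bond orders sum to 2 → 0 H
  atom 11 (N): bond orders sum to 1 → 2 H
  atom 17 (N): bond orders sum to 1 → 2 H
  atom 22 (O): bond orders sum to 2 → 0 H
Lipinski HBD = 4.
Acceptors: N atoms = 3, O atoms = 2 → HBA = 5.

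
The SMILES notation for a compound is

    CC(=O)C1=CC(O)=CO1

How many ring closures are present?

In SMILES, each pair of matching ring-closure digits denotes one ring-closing bond; the number of such bonds equals the number of independent rings.
Ring-closure bonds here: 1.

1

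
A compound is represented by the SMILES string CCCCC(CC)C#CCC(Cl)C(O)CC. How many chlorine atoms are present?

1

Scan the SMILES for Cl atoms (remember two-letter symbols like Cl and Br are single atoms).
Chlorine count: 1.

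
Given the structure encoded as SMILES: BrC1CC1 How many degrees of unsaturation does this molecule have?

1

Degree of unsaturation = (number of rings) + (number of π bonds).
Ring closures in the SMILES: 1.
π bonds: none → 0 DoU from unsaturation.
Total DoU = 1 + 0 = 1.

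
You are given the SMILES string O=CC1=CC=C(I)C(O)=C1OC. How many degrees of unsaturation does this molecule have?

5

Degree of unsaturation = (number of rings) + (number of π bonds).
Ring closures in the SMILES: 1.
π bonds: 4 double bonds (each 1 DoU) → 4 DoU from unsaturation.
Total DoU = 1 + 4 = 5.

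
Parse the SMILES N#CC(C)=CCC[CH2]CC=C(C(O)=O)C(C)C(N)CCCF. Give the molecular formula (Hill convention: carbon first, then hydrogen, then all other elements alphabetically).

C17H27FN2O2

Walk through each heavy atom and fill implicit hydrogens from standard valence (C 4, N 3, O 2, S 2, halogen 1):
  atom 1: N, bond orders sum to 3 (valence 3) → 0 H
  atom 2: C, bond orders sum to 4 (valence 4) → 0 H
  atom 3: C, bond orders sum to 4 (valence 4) → 0 H
  atom 4: C, bond orders sum to 1 (valence 4) → 3 H
  atom 5: C, bond orders sum to 3 (valence 4) → 1 H
  atom 6: C, bond orders sum to 2 (valence 4) → 2 H
  atom 7: C, bond orders sum to 2 (valence 4) → 2 H
  atom 8: C with explicit H count 2
  atom 9: C, bond orders sum to 2 (valence 4) → 2 H
  atom 10: C, bond orders sum to 3 (valence 4) → 1 H
  atom 11: C, bond orders sum to 4 (valence 4) → 0 H
  atom 12: C, bond orders sum to 4 (valence 4) → 0 H
  atom 13: O, bond orders sum to 1 (valence 2) → 1 H
  atom 14: O, bond orders sum to 2 (valence 2) → 0 H
  atom 15: C, bond orders sum to 3 (valence 4) → 1 H
  atom 16: C, bond orders sum to 1 (valence 4) → 3 H
  atom 17: C, bond orders sum to 3 (valence 4) → 1 H
  atom 18: N, bond orders sum to 1 (valence 3) → 2 H
  atom 19: C, bond orders sum to 2 (valence 4) → 2 H
  atom 20: C, bond orders sum to 2 (valence 4) → 2 H
  atom 21: C, bond orders sum to 2 (valence 4) → 2 H
  atom 22: F (halogen, monovalent) → 0 H
Totals → C:17, H:27, F:1, N:2, O:2.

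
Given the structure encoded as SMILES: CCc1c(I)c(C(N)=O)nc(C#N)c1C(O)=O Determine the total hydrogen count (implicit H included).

Walk through each heavy atom and fill implicit hydrogens from standard valence (C 4, N 3, O 2, S 2, halogen 1); for lowercase aromatic atoms, an aromatic c carries 1 H when it has two neighbours and 0 H with three, and aromatic n carries 0 H:
  atom 1: C, bond orders sum to 1 (valence 4) → 3 H
  atom 2: C, bond orders sum to 2 (valence 4) → 2 H
  atom 3: aromatic c, 3 neighbours → 0 H
  atom 4: aromatic c, 3 neighbours → 0 H
  atom 5: I (halogen, monovalent) → 0 H
  atom 6: aromatic c, 3 neighbours → 0 H
  atom 7: C, bond orders sum to 4 (valence 4) → 0 H
  atom 8: N, bond orders sum to 1 (valence 3) → 2 H
  atom 9: O, bond orders sum to 2 (valence 2) → 0 H
  atom 10: aromatic n, 2 neighbours → 0 H
  atom 11: aromatic c, 3 neighbours → 0 H
  atom 12: C, bond orders sum to 4 (valence 4) → 0 H
  atom 13: N, bond orders sum to 3 (valence 3) → 0 H
  atom 14: aromatic c, 3 neighbours → 0 H
  atom 15: C, bond orders sum to 4 (valence 4) → 0 H
  atom 16: O, bond orders sum to 1 (valence 2) → 1 H
  atom 17: O, bond orders sum to 2 (valence 2) → 0 H
Total hydrogens: 8.

8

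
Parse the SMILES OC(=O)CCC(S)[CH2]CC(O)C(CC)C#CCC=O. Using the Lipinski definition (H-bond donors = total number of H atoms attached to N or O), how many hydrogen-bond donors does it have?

2

Donors: find every N or O and count the H atoms it carries.
  atom 1 (O): bond orders sum to 1 → 1 H
  atom 3 (O): bond orders sum to 2 → 0 H
  atom 11 (O): bond orders sum to 1 → 1 H
  atom 19 (O): bond orders sum to 2 → 0 H
Lipinski HBD = 2.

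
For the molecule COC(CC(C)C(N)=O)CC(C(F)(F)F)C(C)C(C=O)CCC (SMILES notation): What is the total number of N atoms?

Scan the SMILES for N atoms (remember two-letter symbols like Cl and Br are single atoms).
Nitrogen count: 1.

1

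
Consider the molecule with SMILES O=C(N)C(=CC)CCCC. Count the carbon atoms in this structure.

Count every carbon token in the SMILES (each C, including those in ring-closure positions and inside branches).
Carbon count: 8.

8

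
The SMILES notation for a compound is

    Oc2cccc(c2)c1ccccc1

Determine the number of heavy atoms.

Every atom symbol written in the SMILES (organic subset) is one heavy atom; implicit H are not written.
Heavy atoms by element → C:12, O:1.
Total: 13.

13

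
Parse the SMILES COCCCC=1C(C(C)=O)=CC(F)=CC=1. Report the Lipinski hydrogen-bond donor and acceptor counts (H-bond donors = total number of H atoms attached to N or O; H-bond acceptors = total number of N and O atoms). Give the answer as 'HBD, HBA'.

0, 2

Donors: find every N or O and count the H atoms it carries.
  atom 2 (O): bond orders sum to 2 → 0 H
  atom 10 (O): bond orders sum to 2 → 0 H
Lipinski HBD = 0.
Acceptors: N atoms = 0, O atoms = 2 → HBA = 2.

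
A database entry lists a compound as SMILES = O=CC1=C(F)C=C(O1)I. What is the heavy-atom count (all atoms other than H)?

Every atom symbol written in the SMILES (organic subset) is one heavy atom; implicit H are not written.
Heavy atoms by element → C:5, F:1, I:1, O:2.
Total: 9.

9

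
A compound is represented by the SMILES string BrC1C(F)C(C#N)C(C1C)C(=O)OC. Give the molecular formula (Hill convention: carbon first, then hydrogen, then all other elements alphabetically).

Walk through each heavy atom and fill implicit hydrogens from standard valence (C 4, N 3, O 2, S 2, halogen 1):
  atom 1: Br (halogen, monovalent) → 0 H
  atom 2: C, bond orders sum to 3 (valence 4) → 1 H
  atom 3: C, bond orders sum to 3 (valence 4) → 1 H
  atom 4: F (halogen, monovalent) → 0 H
  atom 5: C, bond orders sum to 3 (valence 4) → 1 H
  atom 6: C, bond orders sum to 4 (valence 4) → 0 H
  atom 7: N, bond orders sum to 3 (valence 3) → 0 H
  atom 8: C, bond orders sum to 3 (valence 4) → 1 H
  atom 9: C, bond orders sum to 3 (valence 4) → 1 H
  atom 10: C, bond orders sum to 1 (valence 4) → 3 H
  atom 11: C, bond orders sum to 4 (valence 4) → 0 H
  atom 12: O, bond orders sum to 2 (valence 2) → 0 H
  atom 13: O, bond orders sum to 2 (valence 2) → 0 H
  atom 14: C, bond orders sum to 1 (valence 4) → 3 H
Totals → C:9, H:11, Br:1, F:1, N:1, O:2.

C9H11BrFNO2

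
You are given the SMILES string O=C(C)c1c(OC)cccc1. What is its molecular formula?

Walk through each heavy atom and fill implicit hydrogens from standard valence (C 4, N 3, O 2, S 2, halogen 1); for lowercase aromatic atoms, an aromatic c carries 1 H when it has two neighbours and 0 H with three, and aromatic n carries 0 H:
  atom 1: O, bond orders sum to 2 (valence 2) → 0 H
  atom 2: C, bond orders sum to 4 (valence 4) → 0 H
  atom 3: C, bond orders sum to 1 (valence 4) → 3 H
  atom 4: aromatic c, 3 neighbours → 0 H
  atom 5: aromatic c, 3 neighbours → 0 H
  atom 6: O, bond orders sum to 2 (valence 2) → 0 H
  atom 7: C, bond orders sum to 1 (valence 4) → 3 H
  atom 8: aromatic c, 2 neighbours → 1 H
  atom 9: aromatic c, 2 neighbours → 1 H
  atom 10: aromatic c, 2 neighbours → 1 H
  atom 11: aromatic c, 2 neighbours → 1 H
Totals → C:9, H:10, O:2.
In Hill order: C9H10O2.

C9H10O2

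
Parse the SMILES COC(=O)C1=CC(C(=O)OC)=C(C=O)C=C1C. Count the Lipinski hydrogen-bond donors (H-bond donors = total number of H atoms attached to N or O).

Donors: find every N or O and count the H atoms it carries.
  atom 2 (O): bond orders sum to 2 → 0 H
  atom 4 (O): bond orders sum to 2 → 0 H
  atom 9 (O): bond orders sum to 2 → 0 H
  atom 10 (O): bond orders sum to 2 → 0 H
  atom 14 (O): bond orders sum to 2 → 0 H
Lipinski HBD = 0.

0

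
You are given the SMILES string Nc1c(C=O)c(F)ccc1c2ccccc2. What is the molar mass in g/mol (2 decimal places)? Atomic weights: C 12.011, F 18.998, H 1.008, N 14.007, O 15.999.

215.23 g/mol

First, the molecular formula is C13H10FNO (counting implicit H from valence).
  C: 13 × 12.011 = 156.143
  F: 1 × 18.998 = 18.998
  H: 10 × 1.008 = 10.080
  N: 1 × 14.007 = 14.007
  O: 1 × 15.999 = 15.999
Sum: 13×12.011 + 1×18.998 + 10×1.008 + 1×14.007 + 1×15.999 = 215.227 → 215.23 g/mol.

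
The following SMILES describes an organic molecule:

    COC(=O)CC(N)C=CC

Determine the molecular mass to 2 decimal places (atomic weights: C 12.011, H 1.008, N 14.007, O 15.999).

143.19 g/mol

First, the molecular formula is C7H13NO2 (counting implicit H from valence).
  C: 7 × 12.011 = 84.077
  H: 13 × 1.008 = 13.104
  N: 1 × 14.007 = 14.007
  O: 2 × 15.999 = 31.998
Sum: 7×12.011 + 13×1.008 + 1×14.007 + 2×15.999 = 143.186 → 143.19 g/mol.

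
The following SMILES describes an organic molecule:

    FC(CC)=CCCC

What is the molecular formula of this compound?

Walk through each heavy atom and fill implicit hydrogens from standard valence (C 4, N 3, O 2, S 2, halogen 1):
  atom 1: F (halogen, monovalent) → 0 H
  atom 2: C, bond orders sum to 4 (valence 4) → 0 H
  atom 3: C, bond orders sum to 2 (valence 4) → 2 H
  atom 4: C, bond orders sum to 1 (valence 4) → 3 H
  atom 5: C, bond orders sum to 3 (valence 4) → 1 H
  atom 6: C, bond orders sum to 2 (valence 4) → 2 H
  atom 7: C, bond orders sum to 2 (valence 4) → 2 H
  atom 8: C, bond orders sum to 1 (valence 4) → 3 H
Totals → C:7, H:13, F:1.

C7H13F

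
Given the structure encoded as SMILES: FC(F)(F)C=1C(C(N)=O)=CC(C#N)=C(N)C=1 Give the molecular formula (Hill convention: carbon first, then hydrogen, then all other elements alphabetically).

C9H6F3N3O

Walk through each heavy atom and fill implicit hydrogens from standard valence (C 4, N 3, O 2, S 2, halogen 1):
  atom 1: F (halogen, monovalent) → 0 H
  atom 2: C, bond orders sum to 4 (valence 4) → 0 H
  atom 3: F (halogen, monovalent) → 0 H
  atom 4: F (halogen, monovalent) → 0 H
  atom 5: C, bond orders sum to 4 (valence 4) → 0 H
  atom 6: C, bond orders sum to 4 (valence 4) → 0 H
  atom 7: C, bond orders sum to 4 (valence 4) → 0 H
  atom 8: N, bond orders sum to 1 (valence 3) → 2 H
  atom 9: O, bond orders sum to 2 (valence 2) → 0 H
  atom 10: C, bond orders sum to 3 (valence 4) → 1 H
  atom 11: C, bond orders sum to 4 (valence 4) → 0 H
  atom 12: C, bond orders sum to 4 (valence 4) → 0 H
  atom 13: N, bond orders sum to 3 (valence 3) → 0 H
  atom 14: C, bond orders sum to 4 (valence 4) → 0 H
  atom 15: N, bond orders sum to 1 (valence 3) → 2 H
  atom 16: C, bond orders sum to 3 (valence 4) → 1 H
Totals → C:9, H:6, F:3, N:3, O:1.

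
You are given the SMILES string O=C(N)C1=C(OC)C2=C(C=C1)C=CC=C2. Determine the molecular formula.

C12H11NO2

Walk through each heavy atom and fill implicit hydrogens from standard valence (C 4, N 3, O 2, S 2, halogen 1):
  atom 1: O, bond orders sum to 2 (valence 2) → 0 H
  atom 2: C, bond orders sum to 4 (valence 4) → 0 H
  atom 3: N, bond orders sum to 1 (valence 3) → 2 H
  atom 4: C, bond orders sum to 4 (valence 4) → 0 H
  atom 5: C, bond orders sum to 4 (valence 4) → 0 H
  atom 6: O, bond orders sum to 2 (valence 2) → 0 H
  atom 7: C, bond orders sum to 1 (valence 4) → 3 H
  atom 8: C, bond orders sum to 4 (valence 4) → 0 H
  atom 9: C, bond orders sum to 4 (valence 4) → 0 H
  atom 10: C, bond orders sum to 3 (valence 4) → 1 H
  atom 11: C, bond orders sum to 3 (valence 4) → 1 H
  atom 12: C, bond orders sum to 3 (valence 4) → 1 H
  atom 13: C, bond orders sum to 3 (valence 4) → 1 H
  atom 14: C, bond orders sum to 3 (valence 4) → 1 H
  atom 15: C, bond orders sum to 3 (valence 4) → 1 H
Totals → C:12, H:11, N:1, O:2.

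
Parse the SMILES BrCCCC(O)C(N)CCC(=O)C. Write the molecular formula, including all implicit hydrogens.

Walk through each heavy atom and fill implicit hydrogens from standard valence (C 4, N 3, O 2, S 2, halogen 1):
  atom 1: Br (halogen, monovalent) → 0 H
  atom 2: C, bond orders sum to 2 (valence 4) → 2 H
  atom 3: C, bond orders sum to 2 (valence 4) → 2 H
  atom 4: C, bond orders sum to 2 (valence 4) → 2 H
  atom 5: C, bond orders sum to 3 (valence 4) → 1 H
  atom 6: O, bond orders sum to 1 (valence 2) → 1 H
  atom 7: C, bond orders sum to 3 (valence 4) → 1 H
  atom 8: N, bond orders sum to 1 (valence 3) → 2 H
  atom 9: C, bond orders sum to 2 (valence 4) → 2 H
  atom 10: C, bond orders sum to 2 (valence 4) → 2 H
  atom 11: C, bond orders sum to 4 (valence 4) → 0 H
  atom 12: O, bond orders sum to 2 (valence 2) → 0 H
  atom 13: C, bond orders sum to 1 (valence 4) → 3 H
Totals → C:9, H:18, Br:1, N:1, O:2.
In Hill order: C9H18BrNO2.

C9H18BrNO2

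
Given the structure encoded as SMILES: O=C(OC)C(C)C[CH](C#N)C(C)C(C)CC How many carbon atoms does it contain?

Count every carbon token in the SMILES (each C, including those in ring-closure positions and inside branches).
Carbon count: 13.

13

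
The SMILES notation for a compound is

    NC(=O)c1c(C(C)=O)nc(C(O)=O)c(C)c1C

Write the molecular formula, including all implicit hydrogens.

Walk through each heavy atom and fill implicit hydrogens from standard valence (C 4, N 3, O 2, S 2, halogen 1); for lowercase aromatic atoms, an aromatic c carries 1 H when it has two neighbours and 0 H with three, and aromatic n carries 0 H:
  atom 1: N, bond orders sum to 1 (valence 3) → 2 H
  atom 2: C, bond orders sum to 4 (valence 4) → 0 H
  atom 3: O, bond orders sum to 2 (valence 2) → 0 H
  atom 4: aromatic c, 3 neighbours → 0 H
  atom 5: aromatic c, 3 neighbours → 0 H
  atom 6: C, bond orders sum to 4 (valence 4) → 0 H
  atom 7: C, bond orders sum to 1 (valence 4) → 3 H
  atom 8: O, bond orders sum to 2 (valence 2) → 0 H
  atom 9: aromatic n, 2 neighbours → 0 H
  atom 10: aromatic c, 3 neighbours → 0 H
  atom 11: C, bond orders sum to 4 (valence 4) → 0 H
  atom 12: O, bond orders sum to 1 (valence 2) → 1 H
  atom 13: O, bond orders sum to 2 (valence 2) → 0 H
  atom 14: aromatic c, 3 neighbours → 0 H
  atom 15: C, bond orders sum to 1 (valence 4) → 3 H
  atom 16: aromatic c, 3 neighbours → 0 H
  atom 17: C, bond orders sum to 1 (valence 4) → 3 H
Totals → C:11, H:12, N:2, O:4.
In Hill order: C11H12N2O4.

C11H12N2O4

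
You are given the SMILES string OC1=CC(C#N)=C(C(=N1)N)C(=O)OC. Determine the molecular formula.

C8H7N3O3

Walk through each heavy atom and fill implicit hydrogens from standard valence (C 4, N 3, O 2, S 2, halogen 1):
  atom 1: O, bond orders sum to 1 (valence 2) → 1 H
  atom 2: C, bond orders sum to 4 (valence 4) → 0 H
  atom 3: C, bond orders sum to 3 (valence 4) → 1 H
  atom 4: C, bond orders sum to 4 (valence 4) → 0 H
  atom 5: C, bond orders sum to 4 (valence 4) → 0 H
  atom 6: N, bond orders sum to 3 (valence 3) → 0 H
  atom 7: C, bond orders sum to 4 (valence 4) → 0 H
  atom 8: C, bond orders sum to 4 (valence 4) → 0 H
  atom 9: N, bond orders sum to 3 (valence 3) → 0 H
  atom 10: N, bond orders sum to 1 (valence 3) → 2 H
  atom 11: C, bond orders sum to 4 (valence 4) → 0 H
  atom 12: O, bond orders sum to 2 (valence 2) → 0 H
  atom 13: O, bond orders sum to 2 (valence 2) → 0 H
  atom 14: C, bond orders sum to 1 (valence 4) → 3 H
Totals → C:8, H:7, N:3, O:3.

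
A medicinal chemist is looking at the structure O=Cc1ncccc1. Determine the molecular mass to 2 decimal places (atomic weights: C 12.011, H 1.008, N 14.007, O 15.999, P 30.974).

107.11 g/mol

First, the molecular formula is C6H5NO (counting implicit H from valence).
  C: 6 × 12.011 = 72.066
  H: 5 × 1.008 = 5.040
  N: 1 × 14.007 = 14.007
  O: 1 × 15.999 = 15.999
Sum: 6×12.011 + 5×1.008 + 1×14.007 + 1×15.999 = 107.112 → 107.11 g/mol.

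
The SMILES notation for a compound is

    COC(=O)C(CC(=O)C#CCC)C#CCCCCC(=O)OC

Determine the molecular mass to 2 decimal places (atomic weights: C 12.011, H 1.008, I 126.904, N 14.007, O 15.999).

306.36 g/mol

First, the molecular formula is C17H22O5 (counting implicit H from valence).
  C: 17 × 12.011 = 204.187
  H: 22 × 1.008 = 22.176
  O: 5 × 15.999 = 79.995
Sum: 17×12.011 + 22×1.008 + 5×15.999 = 306.358 → 306.36 g/mol.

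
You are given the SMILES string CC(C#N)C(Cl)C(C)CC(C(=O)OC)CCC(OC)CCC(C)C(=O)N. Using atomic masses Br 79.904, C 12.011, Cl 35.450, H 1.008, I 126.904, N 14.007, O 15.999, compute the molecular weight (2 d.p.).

First, the molecular formula is C19H33ClN2O4 (counting implicit H from valence).
  C: 19 × 12.011 = 228.209
  Cl: 1 × 35.450 = 35.450
  H: 33 × 1.008 = 33.264
  N: 2 × 14.007 = 28.014
  O: 4 × 15.999 = 63.996
Sum: 19×12.011 + 1×35.450 + 33×1.008 + 2×14.007 + 4×15.999 = 388.933 → 388.93 g/mol.

388.93 g/mol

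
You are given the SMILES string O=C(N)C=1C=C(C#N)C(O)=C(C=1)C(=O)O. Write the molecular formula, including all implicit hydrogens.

Walk through each heavy atom and fill implicit hydrogens from standard valence (C 4, N 3, O 2, S 2, halogen 1):
  atom 1: O, bond orders sum to 2 (valence 2) → 0 H
  atom 2: C, bond orders sum to 4 (valence 4) → 0 H
  atom 3: N, bond orders sum to 1 (valence 3) → 2 H
  atom 4: C, bond orders sum to 4 (valence 4) → 0 H
  atom 5: C, bond orders sum to 3 (valence 4) → 1 H
  atom 6: C, bond orders sum to 4 (valence 4) → 0 H
  atom 7: C, bond orders sum to 4 (valence 4) → 0 H
  atom 8: N, bond orders sum to 3 (valence 3) → 0 H
  atom 9: C, bond orders sum to 4 (valence 4) → 0 H
  atom 10: O, bond orders sum to 1 (valence 2) → 1 H
  atom 11: C, bond orders sum to 4 (valence 4) → 0 H
  atom 12: C, bond orders sum to 3 (valence 4) → 1 H
  atom 13: C, bond orders sum to 4 (valence 4) → 0 H
  atom 14: O, bond orders sum to 2 (valence 2) → 0 H
  atom 15: O, bond orders sum to 1 (valence 2) → 1 H
Totals → C:9, H:6, N:2, O:4.
In Hill order: C9H6N2O4.

C9H6N2O4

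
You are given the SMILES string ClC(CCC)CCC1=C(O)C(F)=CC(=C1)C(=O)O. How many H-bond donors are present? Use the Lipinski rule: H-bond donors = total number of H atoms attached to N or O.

2

Donors: find every N or O and count the H atoms it carries.
  atom 10 (O): bond orders sum to 1 → 1 H
  atom 17 (O): bond orders sum to 2 → 0 H
  atom 18 (O): bond orders sum to 1 → 1 H
Lipinski HBD = 2.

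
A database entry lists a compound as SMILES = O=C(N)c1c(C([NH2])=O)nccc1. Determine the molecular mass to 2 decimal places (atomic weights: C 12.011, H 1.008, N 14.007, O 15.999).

First, the molecular formula is C7H7N3O2 (counting implicit H from valence).
  C: 7 × 12.011 = 84.077
  H: 7 × 1.008 = 7.056
  N: 3 × 14.007 = 42.021
  O: 2 × 15.999 = 31.998
Sum: 7×12.011 + 7×1.008 + 3×14.007 + 2×15.999 = 165.152 → 165.15 g/mol.

165.15 g/mol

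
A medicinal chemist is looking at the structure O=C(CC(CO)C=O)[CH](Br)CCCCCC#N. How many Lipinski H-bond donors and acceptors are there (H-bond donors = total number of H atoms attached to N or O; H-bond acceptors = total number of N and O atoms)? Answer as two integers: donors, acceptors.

1, 4

Donors: find every N or O and count the H atoms it carries.
  atom 1 (O): bond orders sum to 2 → 0 H
  atom 6 (O): bond orders sum to 1 → 1 H
  atom 8 (O): bond orders sum to 2 → 0 H
  atom 17 (N): bond orders sum to 3 → 0 H
Lipinski HBD = 1.
Acceptors: N atoms = 1, O atoms = 3 → HBA = 4.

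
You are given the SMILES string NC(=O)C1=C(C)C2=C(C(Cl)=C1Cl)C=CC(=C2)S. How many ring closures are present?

2

In SMILES, each pair of matching ring-closure digits denotes one ring-closing bond; the number of such bonds equals the number of independent rings.
Ring-closure bonds here: 2.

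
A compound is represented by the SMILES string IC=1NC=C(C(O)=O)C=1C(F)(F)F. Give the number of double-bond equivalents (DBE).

4

Degree of unsaturation = (number of rings) + (number of π bonds).
Ring closures in the SMILES: 1.
π bonds: 3 double bonds (each 1 DoU) → 3 DoU from unsaturation.
Total DoU = 1 + 3 = 4.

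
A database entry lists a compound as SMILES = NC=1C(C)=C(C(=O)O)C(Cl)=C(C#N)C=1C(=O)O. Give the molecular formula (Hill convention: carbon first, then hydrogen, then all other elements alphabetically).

Walk through each heavy atom and fill implicit hydrogens from standard valence (C 4, N 3, O 2, S 2, halogen 1):
  atom 1: N, bond orders sum to 1 (valence 3) → 2 H
  atom 2: C, bond orders sum to 4 (valence 4) → 0 H
  atom 3: C, bond orders sum to 4 (valence 4) → 0 H
  atom 4: C, bond orders sum to 1 (valence 4) → 3 H
  atom 5: C, bond orders sum to 4 (valence 4) → 0 H
  atom 6: C, bond orders sum to 4 (valence 4) → 0 H
  atom 7: O, bond orders sum to 2 (valence 2) → 0 H
  atom 8: O, bond orders sum to 1 (valence 2) → 1 H
  atom 9: C, bond orders sum to 4 (valence 4) → 0 H
  atom 10: Cl (halogen, monovalent) → 0 H
  atom 11: C, bond orders sum to 4 (valence 4) → 0 H
  atom 12: C, bond orders sum to 4 (valence 4) → 0 H
  atom 13: N, bond orders sum to 3 (valence 3) → 0 H
  atom 14: C, bond orders sum to 4 (valence 4) → 0 H
  atom 15: C, bond orders sum to 4 (valence 4) → 0 H
  atom 16: O, bond orders sum to 2 (valence 2) → 0 H
  atom 17: O, bond orders sum to 1 (valence 2) → 1 H
Totals → C:10, H:7, Cl:1, N:2, O:4.
In Hill order: C10H7ClN2O4.

C10H7ClN2O4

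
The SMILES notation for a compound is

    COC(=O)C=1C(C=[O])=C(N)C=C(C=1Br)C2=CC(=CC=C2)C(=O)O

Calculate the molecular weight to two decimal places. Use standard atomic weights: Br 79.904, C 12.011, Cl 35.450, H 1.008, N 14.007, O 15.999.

First, the molecular formula is C16H12BrNO5 (counting implicit H from valence).
  Br: 1 × 79.904 = 79.904
  C: 16 × 12.011 = 192.176
  H: 12 × 1.008 = 12.096
  N: 1 × 14.007 = 14.007
  O: 5 × 15.999 = 79.995
Sum: 1×79.904 + 16×12.011 + 12×1.008 + 1×14.007 + 5×15.999 = 378.178 → 378.18 g/mol.

378.18 g/mol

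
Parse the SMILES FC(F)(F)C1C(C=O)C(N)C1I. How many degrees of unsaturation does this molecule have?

Molecular formula: C6H7F3INO.
DoU = (2C + 2 + N − H − X) / 2, where X is the halogen count and O/S are ignored.
    = (2·6 + 2 + 1 − 7 − 4) / 2 = 4 / 2 = 2.

2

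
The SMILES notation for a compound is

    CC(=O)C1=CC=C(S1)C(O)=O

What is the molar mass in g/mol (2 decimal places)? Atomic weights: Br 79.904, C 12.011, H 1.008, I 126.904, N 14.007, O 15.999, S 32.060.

170.18 g/mol

First, the molecular formula is C7H6O3S (counting implicit H from valence).
  C: 7 × 12.011 = 84.077
  H: 6 × 1.008 = 6.048
  O: 3 × 15.999 = 47.997
  S: 1 × 32.060 = 32.060
Sum: 7×12.011 + 6×1.008 + 3×15.999 + 1×32.060 = 170.182 → 170.18 g/mol.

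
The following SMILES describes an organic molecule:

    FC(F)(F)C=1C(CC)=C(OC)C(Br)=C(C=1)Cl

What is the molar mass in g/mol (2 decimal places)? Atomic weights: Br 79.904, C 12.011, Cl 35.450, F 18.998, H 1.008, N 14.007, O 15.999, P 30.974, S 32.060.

317.53 g/mol

First, the molecular formula is C10H9BrClF3O (counting implicit H from valence).
  Br: 1 × 79.904 = 79.904
  C: 10 × 12.011 = 120.110
  Cl: 1 × 35.450 = 35.450
  F: 3 × 18.998 = 56.994
  H: 9 × 1.008 = 9.072
  O: 1 × 15.999 = 15.999
Sum: 1×79.904 + 10×12.011 + 1×35.450 + 3×18.998 + 9×1.008 + 1×15.999 = 317.529 → 317.53 g/mol.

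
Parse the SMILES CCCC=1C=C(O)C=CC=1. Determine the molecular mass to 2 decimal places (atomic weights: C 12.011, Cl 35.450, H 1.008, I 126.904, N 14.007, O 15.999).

First, the molecular formula is C9H12O (counting implicit H from valence).
  C: 9 × 12.011 = 108.099
  H: 12 × 1.008 = 12.096
  O: 1 × 15.999 = 15.999
Sum: 9×12.011 + 12×1.008 + 1×15.999 = 136.194 → 136.19 g/mol.

136.19 g/mol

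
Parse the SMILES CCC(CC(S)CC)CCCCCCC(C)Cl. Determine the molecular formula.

Walk through each heavy atom and fill implicit hydrogens from standard valence (C 4, N 3, O 2, S 2, halogen 1):
  atom 1: C, bond orders sum to 1 (valence 4) → 3 H
  atom 2: C, bond orders sum to 2 (valence 4) → 2 H
  atom 3: C, bond orders sum to 3 (valence 4) → 1 H
  atom 4: C, bond orders sum to 2 (valence 4) → 2 H
  atom 5: C, bond orders sum to 3 (valence 4) → 1 H
  atom 6: S, bond orders sum to 1 (valence 2) → 1 H
  atom 7: C, bond orders sum to 2 (valence 4) → 2 H
  atom 8: C, bond orders sum to 1 (valence 4) → 3 H
  atom 9: C, bond orders sum to 2 (valence 4) → 2 H
  atom 10: C, bond orders sum to 2 (valence 4) → 2 H
  atom 11: C, bond orders sum to 2 (valence 4) → 2 H
  atom 12: C, bond orders sum to 2 (valence 4) → 2 H
  atom 13: C, bond orders sum to 2 (valence 4) → 2 H
  atom 14: C, bond orders sum to 2 (valence 4) → 2 H
  atom 15: C, bond orders sum to 3 (valence 4) → 1 H
  atom 16: C, bond orders sum to 1 (valence 4) → 3 H
  atom 17: Cl (halogen, monovalent) → 0 H
Totals → C:15, H:31, Cl:1, S:1.

C15H31ClS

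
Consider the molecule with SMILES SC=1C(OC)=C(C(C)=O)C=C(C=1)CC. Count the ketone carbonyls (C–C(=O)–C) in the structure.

The ketone motif appears at heavy-atom position 7 in the SMILES.
Other groups present: 1 ether, 1 thiol.
Ketone count: 1.

1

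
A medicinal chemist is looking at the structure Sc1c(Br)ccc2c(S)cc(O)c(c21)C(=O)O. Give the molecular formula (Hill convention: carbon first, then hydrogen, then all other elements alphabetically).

Walk through each heavy atom and fill implicit hydrogens from standard valence (C 4, N 3, O 2, S 2, halogen 1); for lowercase aromatic atoms, an aromatic c carries 1 H when it has two neighbours and 0 H with three, and aromatic n carries 0 H:
  atom 1: S, bond orders sum to 1 (valence 2) → 1 H
  atom 2: aromatic c, 3 neighbours → 0 H
  atom 3: aromatic c, 3 neighbours → 0 H
  atom 4: Br (halogen, monovalent) → 0 H
  atom 5: aromatic c, 2 neighbours → 1 H
  atom 6: aromatic c, 2 neighbours → 1 H
  atom 7: aromatic c, 3 neighbours → 0 H
  atom 8: aromatic c, 3 neighbours → 0 H
  atom 9: S, bond orders sum to 1 (valence 2) → 1 H
  atom 10: aromatic c, 2 neighbours → 1 H
  atom 11: aromatic c, 3 neighbours → 0 H
  atom 12: O, bond orders sum to 1 (valence 2) → 1 H
  atom 13: aromatic c, 3 neighbours → 0 H
  atom 14: aromatic c, 3 neighbours → 0 H
  atom 15: C, bond orders sum to 4 (valence 4) → 0 H
  atom 16: O, bond orders sum to 2 (valence 2) → 0 H
  atom 17: O, bond orders sum to 1 (valence 2) → 1 H
Totals → C:11, H:7, Br:1, O:3, S:2.
In Hill order: C11H7BrO3S2.

C11H7BrO3S2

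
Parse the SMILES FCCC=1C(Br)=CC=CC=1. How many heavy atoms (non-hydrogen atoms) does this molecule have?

10

Every atom symbol written in the SMILES (organic subset) is one heavy atom; implicit H are not written.
Heavy atoms by element → Br:1, C:8, F:1.
Total: 10.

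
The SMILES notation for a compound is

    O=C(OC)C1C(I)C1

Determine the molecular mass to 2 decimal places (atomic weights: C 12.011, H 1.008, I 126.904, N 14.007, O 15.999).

First, the molecular formula is C5H7IO2 (counting implicit H from valence).
  C: 5 × 12.011 = 60.055
  H: 7 × 1.008 = 7.056
  I: 1 × 126.904 = 126.904
  O: 2 × 15.999 = 31.998
Sum: 5×12.011 + 7×1.008 + 1×126.904 + 2×15.999 = 226.013 → 226.01 g/mol.

226.01 g/mol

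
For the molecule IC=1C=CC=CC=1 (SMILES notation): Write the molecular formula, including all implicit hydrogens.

Walk through each heavy atom and fill implicit hydrogens from standard valence (C 4, N 3, O 2, S 2, halogen 1):
  atom 1: I (halogen, monovalent) → 0 H
  atom 2: C, bond orders sum to 4 (valence 4) → 0 H
  atom 3: C, bond orders sum to 3 (valence 4) → 1 H
  atom 4: C, bond orders sum to 3 (valence 4) → 1 H
  atom 5: C, bond orders sum to 3 (valence 4) → 1 H
  atom 6: C, bond orders sum to 3 (valence 4) → 1 H
  atom 7: C, bond orders sum to 3 (valence 4) → 1 H
Totals → C:6, H:5, I:1.

C6H5I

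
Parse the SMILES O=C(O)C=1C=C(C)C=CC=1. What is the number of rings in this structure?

In SMILES, each pair of matching ring-closure digits denotes one ring-closing bond; the number of such bonds equals the number of independent rings.
Ring-closure bonds here: 1.

1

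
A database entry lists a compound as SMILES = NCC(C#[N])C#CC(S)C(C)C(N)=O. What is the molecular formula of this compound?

C9H13N3OS

Walk through each heavy atom and fill implicit hydrogens from standard valence (C 4, N 3, O 2, S 2, halogen 1):
  atom 1: N, bond orders sum to 1 (valence 3) → 2 H
  atom 2: C, bond orders sum to 2 (valence 4) → 2 H
  atom 3: C, bond orders sum to 3 (valence 4) → 1 H
  atom 4: C, bond orders sum to 4 (valence 4) → 0 H
  atom 5: N with explicit H count 0
  atom 6: C, bond orders sum to 4 (valence 4) → 0 H
  atom 7: C, bond orders sum to 4 (valence 4) → 0 H
  atom 8: C, bond orders sum to 3 (valence 4) → 1 H
  atom 9: S, bond orders sum to 1 (valence 2) → 1 H
  atom 10: C, bond orders sum to 3 (valence 4) → 1 H
  atom 11: C, bond orders sum to 1 (valence 4) → 3 H
  atom 12: C, bond orders sum to 4 (valence 4) → 0 H
  atom 13: N, bond orders sum to 1 (valence 3) → 2 H
  atom 14: O, bond orders sum to 2 (valence 2) → 0 H
Totals → C:9, H:13, N:3, O:1, S:1.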